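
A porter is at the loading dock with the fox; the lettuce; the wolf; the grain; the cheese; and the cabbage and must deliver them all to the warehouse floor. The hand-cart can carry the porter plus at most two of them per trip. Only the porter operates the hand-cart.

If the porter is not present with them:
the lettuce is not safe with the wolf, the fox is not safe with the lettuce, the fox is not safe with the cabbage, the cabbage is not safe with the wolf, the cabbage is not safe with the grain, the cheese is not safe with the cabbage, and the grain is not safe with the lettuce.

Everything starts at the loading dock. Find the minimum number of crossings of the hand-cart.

7

Counting alone: the porter can take at most 2 across per trip to the warehouse floor, so moving all 6 needs at least 3 loaded trips out, with a return between consecutive ones — at least 5 crossings.
The safety rule pushes this higher. Following every safe sequence of crossings, the most of the 6 that can be at the warehouse floor as the hand-cart arrives there on crossing 5 is 4 — never all 6.
So no plan with fewer than 7 crossings exists, and this one achieves 7:
1. Porter goes to the warehouse floor with the cabbage and the lettuce.
2. Porter goes back to the loading dock alone.
3. Porter goes to the warehouse floor with the fox and the wolf.
4. Porter goes back to the loading dock with the cabbage and the lettuce.
5. Porter goes to the warehouse floor with the cheese and the grain.
6. Porter goes back to the loading dock alone.
7. Porter goes to the warehouse floor with the cabbage and the lettuce.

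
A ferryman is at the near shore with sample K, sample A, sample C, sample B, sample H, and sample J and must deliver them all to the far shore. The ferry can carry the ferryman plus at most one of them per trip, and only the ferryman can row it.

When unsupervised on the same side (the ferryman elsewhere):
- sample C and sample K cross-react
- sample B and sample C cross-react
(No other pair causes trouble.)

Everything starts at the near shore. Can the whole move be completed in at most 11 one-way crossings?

No

Counting alone: the ferryman can take at most 1 across per trip to the far shore, so moving all 6 needs at least 6 loaded trips out, with a return between consecutive ones — at least 11 crossings.
The safety rule pushes this higher. Following every safe sequence of crossings, the most of the 6 that can be at the far shore as the ferry arrives there on crossing 11 is 5 — never all 6.
So the move cannot be finished within 11 crossings. (The shortest complete plan takes 13:)
1. Ferryman goes to the far shore with sample C.  [the near shore: sample A, sample B, sample H, sample J, sample K | the far shore: sample C]
2. Ferryman goes back to the near shore alone.  [the near shore: sample A, sample B, sample H, sample J, sample K | the far shore: sample C]
3. Ferryman goes to the far shore with sample K.  [the near shore: sample A, sample B, sample H, sample J | the far shore: sample C, sample K]
4. Ferryman goes back to the near shore with sample C.  [the near shore: sample A, sample B, sample C, sample H, sample J | the far shore: sample K]
5. Ferryman goes to the far shore with sample B.  [the near shore: sample A, sample C, sample H, sample J | the far shore: sample B, sample K]
6. Ferryman goes back to the near shore alone.  [the near shore: sample A, sample C, sample H, sample J | the far shore: sample B, sample K]
7. Ferryman goes to the far shore with sample A.  [the near shore: sample C, sample H, sample J | the far shore: sample A, sample B, sample K]
8. Ferryman goes back to the near shore alone.  [the near shore: sample C, sample H, sample J | the far shore: sample A, sample B, sample K]
9. Ferryman goes to the far shore with sample H.  [the near shore: sample C, sample J | the far shore: sample A, sample B, sample H, sample K]
10. Ferryman goes back to the near shore alone.  [the near shore: sample C, sample J | the far shore: sample A, sample B, sample H, sample K]
11. Ferryman goes to the far shore with sample J.  [the near shore: sample C | the far shore: sample A, sample B, sample H, sample J, sample K]
12. Ferryman goes back to the near shore alone.  [the near shore: sample C | the far shore: sample A, sample B, sample H, sample J, sample K]
13. Ferryman goes to the far shore with sample C.  [the near shore: — | the far shore: sample A, sample B, sample C, sample H, sample J, sample K]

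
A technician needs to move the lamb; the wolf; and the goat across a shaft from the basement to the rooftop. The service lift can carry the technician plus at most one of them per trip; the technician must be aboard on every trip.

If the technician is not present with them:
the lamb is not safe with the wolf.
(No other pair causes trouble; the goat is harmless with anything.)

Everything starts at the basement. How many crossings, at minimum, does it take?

Counting alone: the technician can take at most 1 across per trip to the rooftop, so moving all 3 needs at least 3 loaded trips out, with a return between consecutive ones — at least 5 crossings.
The plan below uses exactly 5 crossings, so it is optimal:
1. Technician goes to the rooftop with the lamb.  [the basement: the goat, the wolf | the rooftop: the lamb]
2. Technician goes back to the basement alone.  [the basement: the goat, the wolf | the rooftop: the lamb]
3. Technician goes to the rooftop with the goat.  [the basement: the wolf | the rooftop: the goat, the lamb]
4. Technician goes back to the basement alone.  [the basement: the wolf | the rooftop: the goat, the lamb]
5. Technician goes to the rooftop with the wolf.  [the basement: — | the rooftop: the goat, the lamb, the wolf]

5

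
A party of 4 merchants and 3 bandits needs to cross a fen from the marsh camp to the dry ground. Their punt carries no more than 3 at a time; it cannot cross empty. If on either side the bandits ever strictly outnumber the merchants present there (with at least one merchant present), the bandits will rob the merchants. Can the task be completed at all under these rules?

1. 3 bandits → the dry ground.  (the marsh camp: 4M 0B; the dry ground: 0M 3B)
2. 1 bandit ← the marsh camp.  (the marsh camp: 4M 1B; the dry ground: 0M 2B)
3. 3 merchants → the dry ground.  (the marsh camp: 1M 1B; the dry ground: 3M 2B)
4. 1 merchant ← the marsh camp.  (the marsh camp: 2M 1B; the dry ground: 2M 2B)
5. 2 merchants and 1 bandit → the dry ground.  (the marsh camp: 0M 0B; the dry ground: 4M 3B)

Yes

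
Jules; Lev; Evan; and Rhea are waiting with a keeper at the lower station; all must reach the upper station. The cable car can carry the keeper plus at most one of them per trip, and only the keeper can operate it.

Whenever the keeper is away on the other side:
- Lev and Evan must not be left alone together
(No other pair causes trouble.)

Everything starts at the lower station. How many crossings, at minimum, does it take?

7

Counting alone: the keeper can take at most 1 across per trip to the upper station, so moving all 4 needs at least 4 loaded trips out, with a return between consecutive ones — at least 7 crossings.
The plan below uses exactly 7 crossings, so it is optimal:
1. Keeper goes to the upper station with Lev.
2. Keeper goes back to the lower station alone.
3. Keeper goes to the upper station with Jules.
4. Keeper goes back to the lower station alone.
5. Keeper goes to the upper station with Rhea.
6. Keeper goes back to the lower station alone.
7. Keeper goes to the upper station with Evan.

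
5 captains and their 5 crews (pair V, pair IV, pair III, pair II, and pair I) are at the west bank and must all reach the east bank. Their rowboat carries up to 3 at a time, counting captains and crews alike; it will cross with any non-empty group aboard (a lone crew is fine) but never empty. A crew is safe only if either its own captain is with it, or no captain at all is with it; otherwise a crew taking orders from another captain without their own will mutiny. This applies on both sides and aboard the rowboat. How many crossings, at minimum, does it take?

11

Counting alone: each trip to the east bank takes at most 3 across and each return brings at least 1 back, so after t trips out (and t−1 returns) at most 3t − (t−1) of the 10 are across; that first reaches 10 at t = 5, so at least 9 crossings are needed.
The safety rule pushes this higher. Following every safe sequence of crossings, the most of the 10 that can be at the east bank as the rowboat arrives there on crossing 9 is 9 — never all 10.
So no plan with fewer than 11 crossings exists, and this one achieves 11:
1. captain V and crew V cross → the east bank.
2. captain V crosses ← the west bank.
3. crew II, crew III, and crew IV cross → the east bank.
4. crew V crosses ← the west bank.
5. captain II, captain III, and captain IV cross → the east bank.
6. captain IV and crew IV cross ← the west bank.
7. captain I, captain IV, and captain V cross → the east bank.
8. crew III crosses ← the west bank.
9. crew IV and crew V cross → the east bank.
10. crew V crosses ← the west bank.
11. crew I, crew III, and crew V cross → the east bank.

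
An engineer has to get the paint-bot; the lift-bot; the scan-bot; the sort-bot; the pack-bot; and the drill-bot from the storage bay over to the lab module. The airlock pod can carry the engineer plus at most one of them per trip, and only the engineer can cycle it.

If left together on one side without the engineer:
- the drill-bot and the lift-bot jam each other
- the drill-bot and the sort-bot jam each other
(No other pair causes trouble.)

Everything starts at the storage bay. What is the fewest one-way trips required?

13

Counting alone: the engineer can take at most 1 across per trip to the lab module, so moving all 6 needs at least 6 loaded trips out, with a return between consecutive ones — at least 11 crossings.
The safety rule pushes this higher. Following every safe sequence of crossings, the most of the 6 that can be at the lab module as the airlock pod arrives there on crossing 11 is 5 — never all 6.
So no plan with fewer than 13 crossings exists, and this one achieves 13:
1. Engineer goes to the lab module with the drill-bot.  [the storage bay: the lift-bot, the pack-bot, the paint-bot, the scan-bot, the sort-bot | the lab module: the drill-bot]
2. Engineer goes back to the storage bay alone.  [the storage bay: the lift-bot, the pack-bot, the paint-bot, the scan-bot, the sort-bot | the lab module: the drill-bot]
3. Engineer goes to the lab module with the paint-bot.  [the storage bay: the lift-bot, the pack-bot, the scan-bot, the sort-bot | the lab module: the drill-bot, the paint-bot]
4. Engineer goes back to the storage bay alone.  [the storage bay: the lift-bot, the pack-bot, the scan-bot, the sort-bot | the lab module: the drill-bot, the paint-bot]
5. Engineer goes to the lab module with the lift-bot.  [the storage bay: the pack-bot, the scan-bot, the sort-bot | the lab module: the drill-bot, the lift-bot, the paint-bot]
6. Engineer goes back to the storage bay with the drill-bot.  [the storage bay: the drill-bot, the pack-bot, the scan-bot, the sort-bot | the lab module: the lift-bot, the paint-bot]
7. Engineer goes to the lab module with the sort-bot.  [the storage bay: the drill-bot, the pack-bot, the scan-bot | the lab module: the lift-bot, the paint-bot, the sort-bot]
8. Engineer goes back to the storage bay alone.  [the storage bay: the drill-bot, the pack-bot, the scan-bot | the lab module: the lift-bot, the paint-bot, the sort-bot]
9. Engineer goes to the lab module with the scan-bot.  [the storage bay: the drill-bot, the pack-bot | the lab module: the lift-bot, the paint-bot, the scan-bot, the sort-bot]
10. Engineer goes back to the storage bay alone.  [the storage bay: the drill-bot, the pack-bot | the lab module: the lift-bot, the paint-bot, the scan-bot, the sort-bot]
11. Engineer goes to the lab module with the pack-bot.  [the storage bay: the drill-bot | the lab module: the lift-bot, the pack-bot, the paint-bot, the scan-bot, the sort-bot]
12. Engineer goes back to the storage bay alone.  [the storage bay: the drill-bot | the lab module: the lift-bot, the pack-bot, the paint-bot, the scan-bot, the sort-bot]
13. Engineer goes to the lab module with the drill-bot.  [the storage bay: — | the lab module: the drill-bot, the lift-bot, the pack-bot, the paint-bot, the scan-bot, the sort-bot]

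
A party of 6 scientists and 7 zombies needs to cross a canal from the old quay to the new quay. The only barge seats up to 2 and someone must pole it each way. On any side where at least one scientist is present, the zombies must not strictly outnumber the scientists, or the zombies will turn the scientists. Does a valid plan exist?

No

The zombies already outnumber the scientists at the old quay before anyone moves, so the starting position itself is disallowed.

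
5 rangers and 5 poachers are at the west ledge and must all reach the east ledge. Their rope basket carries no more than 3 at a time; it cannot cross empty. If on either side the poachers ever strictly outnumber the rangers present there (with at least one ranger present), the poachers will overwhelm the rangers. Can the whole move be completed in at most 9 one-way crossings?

No

Counting alone: each trip to the east ledge takes at most 3 across and each return brings at least 1 back, so after t trips out (and t−1 returns) at most 3t − (t−1) of the 10 are across; that first reaches 10 at t = 5, so at least 9 crossings are needed.
The safety rule pushes this higher. Following every safe sequence of crossings, the most of the 10 that can be at the east ledge as the rope basket arrives there on crossing 9 is 9 — never all 10.
So the move cannot be finished within 9 crossings. (The shortest complete plan takes 11:)
1. 2 poachers → the east ledge.  (the west ledge: 5R 3P; the east ledge: 0R 2P)
2. 1 poacher ← the west ledge.  (the west ledge: 5R 4P; the east ledge: 0R 1P)
3. 3 poachers → the east ledge.  (the west ledge: 5R 1P; the east ledge: 0R 4P)
4. 1 poacher ← the west ledge.  (the west ledge: 5R 2P; the east ledge: 0R 3P)
5. 3 rangers → the east ledge.  (the west ledge: 2R 2P; the east ledge: 3R 3P)
6. 1 ranger and 1 poacher ← the west ledge.  (the west ledge: 3R 3P; the east ledge: 2R 2P)
7. 3 rangers → the east ledge.  (the west ledge: 0R 3P; the east ledge: 5R 2P)
8. 1 poacher ← the west ledge.  (the west ledge: 0R 4P; the east ledge: 5R 1P)
9. 2 poachers → the east ledge.  (the west ledge: 0R 2P; the east ledge: 5R 3P)
10. 1 poacher ← the west ledge.  (the west ledge: 0R 3P; the east ledge: 5R 2P)
11. 3 poachers → the east ledge.  (the west ledge: 0R 0P; the east ledge: 5R 5P)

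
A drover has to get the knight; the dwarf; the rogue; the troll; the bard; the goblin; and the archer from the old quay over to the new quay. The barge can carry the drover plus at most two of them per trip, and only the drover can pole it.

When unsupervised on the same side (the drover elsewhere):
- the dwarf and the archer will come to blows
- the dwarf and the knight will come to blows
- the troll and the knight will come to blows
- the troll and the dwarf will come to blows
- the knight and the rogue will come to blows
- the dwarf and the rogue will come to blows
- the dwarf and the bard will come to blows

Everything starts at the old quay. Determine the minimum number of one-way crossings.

Counting alone: the drover can take at most 2 across per trip to the new quay, so moving all 7 needs at least 4 loaded trips out, with a return between consecutive ones — at least 7 crossings.
The safety rule pushes this higher. Following every safe sequence of crossings, the most of the 7 that can be at the new quay as the barge arrives there on crossings 7, 9 is 5, 6 respectively — never all 7.
So no plan with fewer than 11 crossings exists, and this one achieves 11:
1. Drover goes to the new quay with the dwarf and the knight.  [the old quay: the archer, the bard, the goblin, the rogue, the troll | the new quay: the dwarf, the knight]
2. Drover goes back to the old quay with the knight.  [the old quay: the archer, the bard, the goblin, the knight, the rogue, the troll | the new quay: the dwarf]
3. Drover goes to the new quay with the bard and the knight.  [the old quay: the archer, the goblin, the rogue, the troll | the new quay: the bard, the dwarf, the knight]
4. Drover goes back to the old quay with the dwarf.  [the old quay: the archer, the dwarf, the goblin, the rogue, the troll | the new quay: the bard, the knight]
5. Drover goes to the new quay with the dwarf and the goblin.  [the old quay: the archer, the rogue, the troll | the new quay: the bard, the dwarf, the goblin, the knight]
6. Drover goes back to the old quay with the dwarf.  [the old quay: the archer, the dwarf, the rogue, the troll | the new quay: the bard, the goblin, the knight]
7. Drover goes to the new quay with the archer and the dwarf.  [the old quay: the rogue, the troll | the new quay: the archer, the bard, the dwarf, the goblin, the knight]
8. Drover goes back to the old quay with the dwarf.  [the old quay: the dwarf, the rogue, the troll | the new quay: the archer, the bard, the goblin, the knight]
9. Drover goes to the new quay with the rogue and the troll.  [the old quay: the dwarf | the new quay: the archer, the bard, the goblin, the knight, the rogue, the troll]
10. Drover goes back to the old quay with the knight.  [the old quay: the dwarf, the knight | the new quay: the archer, the bard, the goblin, the rogue, the troll]
11. Drover goes to the new quay with the dwarf and the knight.  [the old quay: — | the new quay: the archer, the bard, the dwarf, the goblin, the knight, the rogue, the troll]

11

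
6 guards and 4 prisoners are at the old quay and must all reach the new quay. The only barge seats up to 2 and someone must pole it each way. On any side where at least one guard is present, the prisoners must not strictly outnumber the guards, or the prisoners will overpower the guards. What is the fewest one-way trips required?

Counting alone: each trip to the new quay takes at most 2 across and each return brings at least 1 back, so after t trips out (and t−1 returns) at most 2t − (t−1) of the 10 are across; that first reaches 10 at t = 9, so at least 17 crossings are needed.
The plan below uses exactly 17 crossings, so it is optimal:
1. 2 prisoners → the new quay.  (the old quay: 6G 2P; the new quay: 0G 2P)
2. 1 prisoner ← the old quay.  (the old quay: 6G 3P; the new quay: 0G 1P)
3. 2 prisoners → the new quay.  (the old quay: 6G 1P; the new quay: 0G 3P)
4. 1 prisoner ← the old quay.  (the old quay: 6G 2P; the new quay: 0G 2P)
5. 2 guards → the new quay.  (the old quay: 4G 2P; the new quay: 2G 2P)
6. 1 prisoner ← the old quay.  (the old quay: 4G 3P; the new quay: 2G 1P)
7. 1 guard and 1 prisoner → the new quay.  (the old quay: 3G 2P; the new quay: 3G 2P)
8. 1 prisoner ← the old quay.  (the old quay: 3G 3P; the new quay: 3G 1P)
9. 2 prisoners → the new quay.  (the old quay: 3G 1P; the new quay: 3G 3P)
10. 1 prisoner ← the old quay.  (the old quay: 3G 2P; the new quay: 3G 2P)
11. 1 guard and 1 prisoner → the new quay.  (the old quay: 2G 1P; the new quay: 4G 3P)
12. 1 prisoner ← the old quay.  (the old quay: 2G 2P; the new quay: 4G 2P)
13. 2 prisoners → the new quay.  (the old quay: 2G 0P; the new quay: 4G 4P)
14. 1 prisoner ← the old quay.  (the old quay: 2G 1P; the new quay: 4G 3P)
15. 1 guard and 1 prisoner → the new quay.  (the old quay: 1G 0P; the new quay: 5G 4P)
16. 1 prisoner ← the old quay.  (the old quay: 1G 1P; the new quay: 5G 3P)
17. 1 guard and 1 prisoner → the new quay.  (the old quay: 0G 0P; the new quay: 6G 4P)

17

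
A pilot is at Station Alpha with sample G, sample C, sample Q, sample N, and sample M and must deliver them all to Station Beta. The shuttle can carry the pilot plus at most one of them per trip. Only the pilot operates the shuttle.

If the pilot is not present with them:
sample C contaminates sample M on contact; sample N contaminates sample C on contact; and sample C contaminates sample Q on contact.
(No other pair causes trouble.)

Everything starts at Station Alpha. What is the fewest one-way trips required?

impossible

Following every safe sequence of crossings from the start, the most of the 5 that can be at Station Beta as the shuttle arrives there on crossings 1, 3, 5 is 1, 2, 3 respectively; the best ever achieved is 3 of 5.
From crossing 7 on, no configuration arises that was not already reachable earlier: only 18 distinct safe configurations (who is on which side, and where the shuttle is) can ever be reached, none of them has everyone across, and every continuation just revisits them. So no valid plan exists.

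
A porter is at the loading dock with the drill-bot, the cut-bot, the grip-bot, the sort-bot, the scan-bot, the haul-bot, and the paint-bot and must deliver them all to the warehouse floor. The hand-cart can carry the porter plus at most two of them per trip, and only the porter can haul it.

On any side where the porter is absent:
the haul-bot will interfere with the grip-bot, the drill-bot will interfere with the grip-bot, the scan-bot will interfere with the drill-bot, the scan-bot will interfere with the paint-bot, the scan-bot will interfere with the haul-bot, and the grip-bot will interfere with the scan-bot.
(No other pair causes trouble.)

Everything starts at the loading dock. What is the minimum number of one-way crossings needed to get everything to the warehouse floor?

Counting alone: the porter can take at most 2 across per trip to the warehouse floor, so moving all 7 needs at least 4 loaded trips out, with a return between consecutive ones — at least 7 crossings.
The safety rule pushes this higher. Following every safe sequence of crossings, the most of the 7 that can be at the warehouse floor as the hand-cart arrives there on crossings 7, 9 is 5, 6 respectively — never all 7.
So no plan with fewer than 11 crossings exists, and this one achieves 11:
1. Porter goes to the warehouse floor with the grip-bot and the scan-bot.  [the loading dock: the cut-bot, the drill-bot, the haul-bot, the paint-bot, the sort-bot | the warehouse floor: the grip-bot, the scan-bot]
2. Porter goes back to the loading dock with the grip-bot.  [the loading dock: the cut-bot, the drill-bot, the grip-bot, the haul-bot, the paint-bot, the sort-bot | the warehouse floor: the scan-bot]
3. Porter goes to the warehouse floor with the drill-bot and the haul-bot.  [the loading dock: the cut-bot, the grip-bot, the paint-bot, the sort-bot | the warehouse floor: the drill-bot, the haul-bot, the scan-bot]
4. Porter goes back to the loading dock with the scan-bot.  [the loading dock: the cut-bot, the grip-bot, the paint-bot, the scan-bot, the sort-bot | the warehouse floor: the drill-bot, the haul-bot]
5. Porter goes to the warehouse floor with the cut-bot and the scan-bot.  [the loading dock: the grip-bot, the paint-bot, the sort-bot | the warehouse floor: the cut-bot, the drill-bot, the haul-bot, the scan-bot]
6. Porter goes back to the loading dock with the scan-bot.  [the loading dock: the grip-bot, the paint-bot, the scan-bot, the sort-bot | the warehouse floor: the cut-bot, the drill-bot, the haul-bot]
7. Porter goes to the warehouse floor with the grip-bot and the paint-bot.  [the loading dock: the scan-bot, the sort-bot | the warehouse floor: the cut-bot, the drill-bot, the grip-bot, the haul-bot, the paint-bot]
8. Porter goes back to the loading dock with the grip-bot.  [the loading dock: the grip-bot, the scan-bot, the sort-bot | the warehouse floor: the cut-bot, the drill-bot, the haul-bot, the paint-bot]
9. Porter goes to the warehouse floor with the grip-bot and the sort-bot.  [the loading dock: the scan-bot | the warehouse floor: the cut-bot, the drill-bot, the grip-bot, the haul-bot, the paint-bot, the sort-bot]
10. Porter goes back to the loading dock with the grip-bot.  [the loading dock: the grip-bot, the scan-bot | the warehouse floor: the cut-bot, the drill-bot, the haul-bot, the paint-bot, the sort-bot]
11. Porter goes to the warehouse floor with the grip-bot and the scan-bot.  [the loading dock: — | the warehouse floor: the cut-bot, the drill-bot, the grip-bot, the haul-bot, the paint-bot, the scan-bot, the sort-bot]

11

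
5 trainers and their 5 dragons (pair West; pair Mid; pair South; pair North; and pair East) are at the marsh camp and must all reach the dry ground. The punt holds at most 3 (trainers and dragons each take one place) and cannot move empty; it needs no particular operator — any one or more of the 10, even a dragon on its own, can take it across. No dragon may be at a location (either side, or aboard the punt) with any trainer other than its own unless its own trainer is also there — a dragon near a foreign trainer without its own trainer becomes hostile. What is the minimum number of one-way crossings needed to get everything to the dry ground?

Counting alone: each trip to the dry ground takes at most 3 across and each return brings at least 1 back, so after t trips out (and t−1 returns) at most 3t − (t−1) of the 10 are across; that first reaches 10 at t = 5, so at least 9 crossings are needed.
The safety rule pushes this higher. Following every safe sequence of crossings, the most of the 10 that can be at the dry ground as the punt arrives there on crossing 9 is 9 — never all 10.
So no plan with fewer than 11 crossings exists, and this one achieves 11:
1. dragon West and trainer West cross → the dry ground.
2. trainer West crosses ← the marsh camp.
3. dragon Mid, dragon North, and dragon South cross → the dry ground.
4. dragon West crosses ← the marsh camp.
5. trainer Mid, trainer North, and trainer South cross → the dry ground.
6. dragon Mid and trainer Mid cross ← the marsh camp.
7. trainer East, trainer Mid, and trainer West cross → the dry ground.
8. dragon South crosses ← the marsh camp.
9. dragon Mid and dragon West cross → the dry ground.
10. dragon West crosses ← the marsh camp.
11. dragon East, dragon South, and dragon West cross → the dry ground.

11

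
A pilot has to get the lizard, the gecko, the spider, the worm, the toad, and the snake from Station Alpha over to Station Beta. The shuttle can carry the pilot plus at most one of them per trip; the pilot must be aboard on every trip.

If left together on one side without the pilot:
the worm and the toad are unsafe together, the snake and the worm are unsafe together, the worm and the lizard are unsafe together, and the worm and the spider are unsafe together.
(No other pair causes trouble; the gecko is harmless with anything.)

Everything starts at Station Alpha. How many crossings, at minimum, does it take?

impossible

Following every safe sequence of crossings from the start, the most of the 6 that can be at Station Beta as the shuttle arrives there on crossings 1, 3, 5 is 1, 2, 3 respectively; the best ever achieved is 3 of 6.
From crossing 7 on, no configuration arises that was not already reachable earlier: only 22 distinct safe configurations (who is on which side, and where the shuttle is) can ever be reached, none of them has everyone across, and every continuation just revisits them. So no valid plan exists.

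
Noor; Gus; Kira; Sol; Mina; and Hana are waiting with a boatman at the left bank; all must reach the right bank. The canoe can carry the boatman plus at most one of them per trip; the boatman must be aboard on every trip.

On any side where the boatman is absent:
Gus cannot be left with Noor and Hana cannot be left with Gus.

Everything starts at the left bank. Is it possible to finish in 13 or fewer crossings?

Yes — this plan uses 13 crossings (≤ 13):
1. Boatman goes to the right bank with Gus.
2. Boatman goes back to the left bank alone.
3. Boatman goes to the right bank with Noor.
4. Boatman goes back to the left bank with Gus.
5. Boatman goes to the right bank with Hana.
6. Boatman goes back to the left bank alone.
7. Boatman goes to the right bank with Kira.
8. Boatman goes back to the left bank alone.
9. Boatman goes to the right bank with Sol.
10. Boatman goes back to the left bank alone.
11. Boatman goes to the right bank with Mina.
12. Boatman goes back to the left bank alone.
13. Boatman goes to the right bank with Gus.

Yes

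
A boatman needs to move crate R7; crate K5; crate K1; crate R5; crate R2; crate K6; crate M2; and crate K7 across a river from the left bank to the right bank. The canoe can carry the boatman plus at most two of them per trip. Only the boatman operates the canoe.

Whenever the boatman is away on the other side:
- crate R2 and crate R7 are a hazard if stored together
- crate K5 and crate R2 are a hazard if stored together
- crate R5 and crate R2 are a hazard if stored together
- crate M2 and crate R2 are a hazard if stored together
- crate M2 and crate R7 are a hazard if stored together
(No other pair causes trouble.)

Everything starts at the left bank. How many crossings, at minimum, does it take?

Counting alone: the boatman can take at most 2 across per trip to the right bank, so moving all 8 needs at least 4 loaded trips out, with a return between consecutive ones — at least 7 crossings.
The safety rule pushes this higher. Following every safe sequence of crossings, the most of the 8 that can be at the right bank as the canoe arrives there on crossings 7, 9, 11 is 5, 6, 7 respectively — never all 8.
So no plan with fewer than 13 crossings exists, and this one achieves 13:
1. Boatman goes to the right bank with crate R2 and crate R7.  [the left bank: crate K1, crate K5, crate K6, crate K7, crate M2, crate R5 | the right bank: crate R2, crate R7]
2. Boatman goes back to the left bank with crate R7.  [the left bank: crate K1, crate K5, crate K6, crate K7, crate M2, crate R5, crate R7 | the right bank: crate R2]
3. Boatman goes to the right bank with crate K5 and crate R7.  [the left bank: crate K1, crate K6, crate K7, crate M2, crate R5 | the right bank: crate K5, crate R2, crate R7]
4. Boatman goes back to the left bank with crate R2.  [the left bank: crate K1, crate K6, crate K7, crate M2, crate R2, crate R5 | the right bank: crate K5, crate R7]
5. Boatman goes to the right bank with crate K1 and crate R2.  [the left bank: crate K6, crate K7, crate M2, crate R5 | the right bank: crate K1, crate K5, crate R2, crate R7]
6. Boatman goes back to the left bank with crate R2.  [the left bank: crate K6, crate K7, crate M2, crate R2, crate R5 | the right bank: crate K1, crate K5, crate R7]
7. Boatman goes to the right bank with crate R2 and crate R5.  [the left bank: crate K6, crate K7, crate M2 | the right bank: crate K1, crate K5, crate R2, crate R5, crate R7]
8. Boatman goes back to the left bank with crate R2.  [the left bank: crate K6, crate K7, crate M2, crate R2 | the right bank: crate K1, crate K5, crate R5, crate R7]
9. Boatman goes to the right bank with crate K6 and crate R2.  [the left bank: crate K7, crate M2 | the right bank: crate K1, crate K5, crate K6, crate R2, crate R5, crate R7]
10. Boatman goes back to the left bank with crate R2.  [the left bank: crate K7, crate M2, crate R2 | the right bank: crate K1, crate K5, crate K6, crate R5, crate R7]
11. Boatman goes to the right bank with crate K7 and crate R2.  [the left bank: crate M2 | the right bank: crate K1, crate K5, crate K6, crate K7, crate R2, crate R5, crate R7]
12. Boatman goes back to the left bank with crate R2.  [the left bank: crate M2, crate R2 | the right bank: crate K1, crate K5, crate K6, crate K7, crate R5, crate R7]
13. Boatman goes to the right bank with crate M2 and crate R2.  [the left bank: — | the right bank: crate K1, crate K5, crate K6, crate K7, crate M2, crate R2, crate R5, crate R7]

13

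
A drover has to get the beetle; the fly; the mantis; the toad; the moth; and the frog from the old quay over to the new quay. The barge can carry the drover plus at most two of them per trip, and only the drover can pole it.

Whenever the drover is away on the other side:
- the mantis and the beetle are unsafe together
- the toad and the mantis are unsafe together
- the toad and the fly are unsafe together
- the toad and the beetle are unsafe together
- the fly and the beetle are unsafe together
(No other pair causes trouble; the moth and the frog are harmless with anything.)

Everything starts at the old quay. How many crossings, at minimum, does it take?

Counting alone: the drover can take at most 2 across per trip to the new quay, so moving all 6 needs at least 3 loaded trips out, with a return between consecutive ones — at least 5 crossings.
The safety rule pushes this higher. Following every safe sequence of crossings, the most of the 6 that can be at the new quay as the barge arrives there on crossings 5, 7 is 4, 5 respectively — never all 6.
So no plan with fewer than 9 crossings exists, and this one achieves 9:
1. Drover goes to the new quay with the beetle and the toad.
2. Drover goes back to the old quay with the beetle.
3. Drover goes to the new quay with the beetle and the moth.
4. Drover goes back to the old quay with the beetle.
5. Drover goes to the new quay with the beetle and the frog.
6. Drover goes back to the old quay with the beetle.
7. Drover goes to the new quay with the fly and the mantis.
8. Drover goes back to the old quay with the toad.
9. Drover goes to the new quay with the beetle and the toad.

9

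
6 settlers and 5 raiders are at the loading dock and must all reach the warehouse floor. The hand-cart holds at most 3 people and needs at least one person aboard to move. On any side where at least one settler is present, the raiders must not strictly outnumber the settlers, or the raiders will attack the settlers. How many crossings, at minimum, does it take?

9

Counting alone: each trip to the warehouse floor takes at most 3 across and each return brings at least 1 back, so after t trips out (and t−1 returns) at most 3t − (t−1) of the 11 are across; that first reaches 11 at t = 5, so at least 9 crossings are needed.
The plan below uses exactly 9 crossings, so it is optimal:
1. 3 raiders → the warehouse floor.  (the loading dock: 6S 2R; the warehouse floor: 0S 3R)
2. 1 raider ← the loading dock.  (the loading dock: 6S 3R; the warehouse floor: 0S 2R)
3. 3 settlers → the warehouse floor.  (the loading dock: 3S 3R; the warehouse floor: 3S 2R)
4. 1 settler ← the loading dock.  (the loading dock: 4S 3R; the warehouse floor: 2S 2R)
5. 2 settlers and 1 raider → the warehouse floor.  (the loading dock: 2S 2R; the warehouse floor: 4S 3R)
6. 1 settler ← the loading dock.  (the loading dock: 3S 2R; the warehouse floor: 3S 3R)
7. 2 settlers and 1 raider → the warehouse floor.  (the loading dock: 1S 1R; the warehouse floor: 5S 4R)
8. 1 settler ← the loading dock.  (the loading dock: 2S 1R; the warehouse floor: 4S 4R)
9. 2 settlers and 1 raider → the warehouse floor.  (the loading dock: 0S 0R; the warehouse floor: 6S 5R)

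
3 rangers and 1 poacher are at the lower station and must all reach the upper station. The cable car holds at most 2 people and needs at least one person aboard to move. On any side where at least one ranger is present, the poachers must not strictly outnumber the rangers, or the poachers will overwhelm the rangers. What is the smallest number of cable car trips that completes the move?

5

Counting alone: each trip to the upper station takes at most 2 across and each return brings at least 1 back, so after t trips out (and t−1 returns) at most 2t − (t−1) of the 4 are across; that first reaches 4 at t = 3, so at least 5 crossings are needed.
The plan below uses exactly 5 crossings, so it is optimal:
1. 1 ranger and 1 poacher → the upper station.  (the lower station: 2R 0P; the upper station: 1R 1P)
2. 1 poacher ← the lower station.  (the lower station: 2R 1P; the upper station: 1R 0P)
3. 1 ranger and 1 poacher → the upper station.  (the lower station: 1R 0P; the upper station: 2R 1P)
4. 1 poacher ← the lower station.  (the lower station: 1R 1P; the upper station: 2R 0P)
5. 1 ranger and 1 poacher → the upper station.  (the lower station: 0R 0P; the upper station: 3R 1P)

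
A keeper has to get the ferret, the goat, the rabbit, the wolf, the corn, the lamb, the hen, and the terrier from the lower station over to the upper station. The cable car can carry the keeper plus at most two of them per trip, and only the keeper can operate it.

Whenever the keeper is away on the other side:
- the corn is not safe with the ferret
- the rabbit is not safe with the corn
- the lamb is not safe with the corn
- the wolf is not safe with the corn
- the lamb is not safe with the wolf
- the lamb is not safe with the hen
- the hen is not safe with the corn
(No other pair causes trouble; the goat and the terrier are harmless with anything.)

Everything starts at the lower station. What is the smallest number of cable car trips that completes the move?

13

Counting alone: the keeper can take at most 2 across per trip to the upper station, so moving all 8 needs at least 4 loaded trips out, with a return between consecutive ones — at least 7 crossings.
The safety rule pushes this higher. Following every safe sequence of crossings, the most of the 8 that can be at the upper station as the cable car arrives there on crossings 7, 9, 11 is 5, 6, 7 respectively — never all 8.
So no plan with fewer than 13 crossings exists, and this one achieves 13:
1. Keeper goes to the upper station with the corn and the lamb.
2. Keeper goes back to the lower station with the corn.
3. Keeper goes to the upper station with the corn and the ferret.
4. Keeper goes back to the lower station with the corn.
5. Keeper goes to the upper station with the corn and the goat.
6. Keeper goes back to the lower station with the corn.
7. Keeper goes to the upper station with the corn and the rabbit.
8. Keeper goes back to the lower station with the corn.
9. Keeper goes to the upper station with the hen and the wolf.
10. Keeper goes back to the lower station with the lamb.
11. Keeper goes to the upper station with the corn and the terrier.
12. Keeper goes back to the lower station with the corn.
13. Keeper goes to the upper station with the corn and the lamb.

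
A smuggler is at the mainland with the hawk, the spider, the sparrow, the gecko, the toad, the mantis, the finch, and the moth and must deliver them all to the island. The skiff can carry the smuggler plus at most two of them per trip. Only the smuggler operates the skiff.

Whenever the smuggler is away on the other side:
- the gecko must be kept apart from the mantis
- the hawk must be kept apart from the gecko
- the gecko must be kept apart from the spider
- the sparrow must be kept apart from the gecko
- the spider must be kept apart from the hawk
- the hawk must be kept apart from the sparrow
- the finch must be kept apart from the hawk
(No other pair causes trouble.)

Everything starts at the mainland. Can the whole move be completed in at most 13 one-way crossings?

Yes

Yes — this plan uses 13 crossings (≤ 13):
1. Smuggler goes to the island with the gecko and the hawk.  [the mainland: the finch, the mantis, the moth, the sparrow, the spider, the toad | the island: the gecko, the hawk]
2. Smuggler goes back to the mainland with the hawk.  [the mainland: the finch, the hawk, the mantis, the moth, the sparrow, the spider, the toad | the island: the gecko]
3. Smuggler goes to the island with the hawk and the toad.  [the mainland: the finch, the mantis, the moth, the sparrow, the spider | the island: the gecko, the hawk, the toad]
4. Smuggler goes back to the mainland with the hawk.  [the mainland: the finch, the hawk, the mantis, the moth, the sparrow, the spider | the island: the gecko, the toad]
5. Smuggler goes to the island with the hawk and the mantis.  [the mainland: the finch, the moth, the sparrow, the spider | the island: the gecko, the hawk, the mantis, the toad]
6. Smuggler goes back to the mainland with the gecko.  [the mainland: the finch, the gecko, the moth, the sparrow, the spider | the island: the hawk, the mantis, the toad]
7. Smuggler goes to the island with the sparrow and the spider.  [the mainland: the finch, the gecko, the moth | the island: the hawk, the mantis, the sparrow, the spider, the toad]
8. Smuggler goes back to the mainland with the hawk.  [the mainland: the finch, the gecko, the hawk, the moth | the island: the mantis, the sparrow, the spider, the toad]
9. Smuggler goes to the island with the finch and the hawk.  [the mainland: the gecko, the moth | the island: the finch, the hawk, the mantis, the sparrow, the spider, the toad]
10. Smuggler goes back to the mainland with the hawk.  [the mainland: the gecko, the hawk, the moth | the island: the finch, the mantis, the sparrow, the spider, the toad]
11. Smuggler goes to the island with the hawk and the moth.  [the mainland: the gecko | the island: the finch, the hawk, the mantis, the moth, the sparrow, the spider, the toad]
12. Smuggler goes back to the mainland with the hawk.  [the mainland: the gecko, the hawk | the island: the finch, the mantis, the moth, the sparrow, the spider, the toad]
13. Smuggler goes to the island with the gecko and the hawk.  [the mainland: — | the island: the finch, the gecko, the hawk, the mantis, the moth, the sparrow, the spider, the toad]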